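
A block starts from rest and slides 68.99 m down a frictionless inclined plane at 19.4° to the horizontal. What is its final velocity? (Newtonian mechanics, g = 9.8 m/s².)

a = g sin(θ) = 9.8 × sin(19.4°) = 3.2552 m/s²
v = √(2ad) = √(2 × 3.2552 × 68.99) = 21.19 m/s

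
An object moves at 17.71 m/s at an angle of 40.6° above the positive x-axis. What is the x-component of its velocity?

vₓ = v cos(θ) = 17.71 × cos(40.6°) = 13.45 m/s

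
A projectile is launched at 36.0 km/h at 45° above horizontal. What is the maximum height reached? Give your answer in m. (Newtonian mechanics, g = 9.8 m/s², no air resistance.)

v₀ = 36.0 km/h × 0.2777777777777778 = 10.0 m/s
H = v₀² × sin²(θ) / (2g) = 10.0² × sin(45°)² / (2 × 9.8) = 100.0 × 0.5 / 19.6 = 2.551 m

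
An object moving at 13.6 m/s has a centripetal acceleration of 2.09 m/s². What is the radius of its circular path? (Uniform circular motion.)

r = v²/a_c = 13.6²/2.09 = 88.5 m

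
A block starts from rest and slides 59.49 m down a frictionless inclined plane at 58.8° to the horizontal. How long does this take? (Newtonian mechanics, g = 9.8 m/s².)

a = g sin(θ) = 9.8 × sin(58.8°) = 8.3826 m/s²
t = √(2d/a) = √(2 × 59.49 / 8.3826) = 3.77 s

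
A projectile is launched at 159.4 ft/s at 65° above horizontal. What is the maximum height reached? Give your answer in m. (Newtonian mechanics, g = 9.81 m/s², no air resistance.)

v₀ = 159.4 ft/s × 0.3048 = 48.5851 m/s
H = v₀² × sin²(θ) / (2g) = 48.5851² × sin(65°)² / (2 × 9.81) = 2360.51 × 0.821394 / 19.62 = 98.82 m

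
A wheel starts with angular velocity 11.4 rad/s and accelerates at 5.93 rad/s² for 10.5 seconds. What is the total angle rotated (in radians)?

θ = ω₀t + ½αt² = 11.4×10.5 + ½×5.93×10.5² = 446.59 rad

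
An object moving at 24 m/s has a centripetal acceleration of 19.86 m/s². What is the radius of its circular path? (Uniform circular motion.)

r = v²/a_c = 24²/19.86 = 29.0 m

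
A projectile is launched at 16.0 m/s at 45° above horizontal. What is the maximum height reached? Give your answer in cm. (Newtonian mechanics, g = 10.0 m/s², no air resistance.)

H = v₀² × sin²(θ) / (2g) = 16.0² × sin(45°)² / (2 × 10.0) = 256.0 × 0.5 / 20.0 = 6.4 m
H = 6.4 m / 0.01 = 640.0 cm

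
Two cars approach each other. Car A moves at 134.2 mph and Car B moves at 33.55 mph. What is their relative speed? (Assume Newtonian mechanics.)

v_rel = v_A + v_B = 134.2 + 33.55 = 167.75 mph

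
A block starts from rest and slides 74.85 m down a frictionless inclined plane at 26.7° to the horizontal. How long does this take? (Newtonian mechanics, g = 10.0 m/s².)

a = g sin(θ) = 10.0 × sin(26.7°) = 4.4932 m/s²
t = √(2d/a) = √(2 × 74.85 / 4.4932) = 5.77 s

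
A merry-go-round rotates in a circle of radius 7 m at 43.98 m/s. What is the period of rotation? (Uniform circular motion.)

T = 2πr/v = 2π×7/43.98 = 1.0 s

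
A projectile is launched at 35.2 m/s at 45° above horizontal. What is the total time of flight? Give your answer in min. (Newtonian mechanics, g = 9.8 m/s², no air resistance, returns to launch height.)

T = 2 × v₀ × sin(θ) / g = 2 × 35.2 × sin(45°) / 9.8 = 2 × 35.2 × 0.707107 / 9.8 = 5.07963 s
T = 5.07963 s / 60.0 = 0.08466 min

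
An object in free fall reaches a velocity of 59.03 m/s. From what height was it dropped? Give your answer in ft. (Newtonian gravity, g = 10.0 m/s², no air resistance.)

h = v² / (2g) = 59.03² / (2 × 10.0) = 174.227 m
h = 174.227 m / 0.3048 = 571.6 ft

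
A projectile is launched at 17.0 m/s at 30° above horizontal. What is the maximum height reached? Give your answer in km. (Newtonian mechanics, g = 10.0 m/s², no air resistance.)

H = v₀² × sin²(θ) / (2g) = 17.0² × sin(30°)² / (2 × 10.0) = 289.0 × 0.25 / 20.0 = 3.6125 m
H = 3.6125 m / 1000.0 = 0.003612 km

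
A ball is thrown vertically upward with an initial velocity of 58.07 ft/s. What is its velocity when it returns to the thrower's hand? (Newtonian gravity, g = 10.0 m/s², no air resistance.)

By conservation of energy (no air resistance), the ball returns to the throw height with the same speed as launch, but directed downward.
|v_ground| = v₀ = 58.07 ft/s
v_ground = 58.07 ft/s (downward)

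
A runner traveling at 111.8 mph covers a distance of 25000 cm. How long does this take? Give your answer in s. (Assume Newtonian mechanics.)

d = 25000 cm × 0.01 = 250.0 m
v = 111.8 mph × 0.44704 = 49.9791 m/s
t = d / v = 250.0 / 49.9791 = 5.002 s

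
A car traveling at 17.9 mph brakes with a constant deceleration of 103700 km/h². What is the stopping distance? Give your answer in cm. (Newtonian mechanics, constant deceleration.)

v₀ = 17.9 mph × 0.44704 = 8.00202 m/s
a = 103700 km/h² × 7.716049382716049e-05 = 8.00154 m/s²
d = v₀² / (2a) = 8.00202² / (2 × 8.00154) = 64.0323 / 16.0031 = 4.00124 m
d = 4.00124 m / 0.01 = 400.1 cm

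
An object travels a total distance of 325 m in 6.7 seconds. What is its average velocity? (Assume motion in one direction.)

v_avg = Δd / Δt = 325 / 6.7 = 48.51 m/s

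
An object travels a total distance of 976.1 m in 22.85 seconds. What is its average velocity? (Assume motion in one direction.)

v_avg = Δd / Δt = 976.1 / 22.85 = 42.72 m/s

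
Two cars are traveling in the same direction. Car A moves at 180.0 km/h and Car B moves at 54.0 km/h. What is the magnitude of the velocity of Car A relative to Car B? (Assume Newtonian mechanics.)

v_rel = |v_A - v_B| = |180.0 - 54.0| = 126.0 km/h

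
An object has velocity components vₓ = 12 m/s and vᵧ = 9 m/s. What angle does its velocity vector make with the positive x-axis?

θ = arctan(vᵧ/vₓ) = arctan(9/12) = 36.87°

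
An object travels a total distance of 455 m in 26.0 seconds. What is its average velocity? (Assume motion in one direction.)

v_avg = Δd / Δt = 455 / 26.0 = 17.5 m/s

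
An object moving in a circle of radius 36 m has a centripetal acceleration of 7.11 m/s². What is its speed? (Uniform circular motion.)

v = √(a_c × r) = √(7.11 × 36) = 16.0 m/s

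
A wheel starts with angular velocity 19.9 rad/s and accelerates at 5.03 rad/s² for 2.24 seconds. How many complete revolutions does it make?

θ = ω₀t + ½αt² = 19.9×2.24 + ½×5.03×2.24² = 57.195264 rad
Total revolutions = θ/(2π) = 57.195264/(2π) = 9.1
Complete revolutions = ⌊9.1⌋ = 9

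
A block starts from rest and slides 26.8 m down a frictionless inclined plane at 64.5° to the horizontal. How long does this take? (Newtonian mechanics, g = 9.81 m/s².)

a = g sin(θ) = 9.81 × sin(64.5°) = 8.8544 m/s²
t = √(2d/a) = √(2 × 26.8 / 8.8544) = 2.46 s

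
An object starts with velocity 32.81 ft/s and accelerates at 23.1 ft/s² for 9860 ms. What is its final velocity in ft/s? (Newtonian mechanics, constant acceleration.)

v₀ = 32.81 ft/s × 0.3048 = 10.0005 m/s
a = 23.1 ft/s² × 0.3048 = 7.04088 m/s²
t = 9860 ms × 0.001 = 9.86 s
v = v₀ + a × t = 10.0005 + 7.04088 × 9.86 = 79.4236 m/s
v = 79.4236 m/s / 0.3048 = 260.6 ft/s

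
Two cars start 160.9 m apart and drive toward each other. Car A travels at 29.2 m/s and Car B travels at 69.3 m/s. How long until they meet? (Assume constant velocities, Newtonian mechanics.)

Combined speed: v_combined = 29.2 + 69.3 = 98.5 m/s
Time to meet: t = d/v_combined = 160.9/98.5 = 1.63 s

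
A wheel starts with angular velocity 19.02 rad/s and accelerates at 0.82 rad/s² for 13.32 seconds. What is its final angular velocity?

ω = ω₀ + αt = 19.02 + 0.82 × 13.32 = 29.94 rad/s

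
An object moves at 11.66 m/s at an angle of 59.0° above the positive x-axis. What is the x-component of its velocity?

vₓ = v cos(θ) = 11.66 × cos(59.0°) = 6.01 m/s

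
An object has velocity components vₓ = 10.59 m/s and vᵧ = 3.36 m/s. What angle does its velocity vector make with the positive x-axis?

θ = arctan(vᵧ/vₓ) = arctan(3.36/10.59) = 17.6°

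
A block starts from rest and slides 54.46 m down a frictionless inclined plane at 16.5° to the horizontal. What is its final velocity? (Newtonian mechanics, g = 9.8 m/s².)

a = g sin(θ) = 9.8 × sin(16.5°) = 2.7834 m/s²
v = √(2ad) = √(2 × 2.7834 × 54.46) = 17.41 m/s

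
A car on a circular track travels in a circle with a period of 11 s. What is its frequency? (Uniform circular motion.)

f = 1/T = 1/11 = 0.0909 Hz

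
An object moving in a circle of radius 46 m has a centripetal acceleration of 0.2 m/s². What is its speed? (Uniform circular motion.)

v = √(a_c × r) = √(0.2 × 46) = 3.03 m/s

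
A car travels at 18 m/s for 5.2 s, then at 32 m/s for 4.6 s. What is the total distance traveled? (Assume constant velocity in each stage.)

d₁ = v₁t₁ = 18 × 5.2 = 93.6 m
d₂ = v₂t₂ = 32 × 4.6 = 147.2 m
d_total = 93.6 + 147.2 = 240.8 m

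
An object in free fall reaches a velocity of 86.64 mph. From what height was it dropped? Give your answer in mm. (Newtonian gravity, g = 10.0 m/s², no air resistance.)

v = 86.64 mph × 0.44704 = 38.7315 m/s
h = v² / (2g) = 38.7315² / (2 × 10.0) = 75.0065 m
h = 75.0065 m / 0.001 = 75010 mm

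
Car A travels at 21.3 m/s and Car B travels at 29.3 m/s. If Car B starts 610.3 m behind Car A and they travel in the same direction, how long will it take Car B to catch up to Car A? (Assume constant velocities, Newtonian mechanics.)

Relative speed: v_rel = 29.3 - 21.3 = 8.0 m/s
Time to catch: t = d₀/v_rel = 610.3/8.0 = 76.29 s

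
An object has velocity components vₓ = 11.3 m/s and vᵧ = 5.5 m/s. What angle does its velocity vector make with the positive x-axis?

θ = arctan(vᵧ/vₓ) = arctan(5.5/11.3) = 25.95°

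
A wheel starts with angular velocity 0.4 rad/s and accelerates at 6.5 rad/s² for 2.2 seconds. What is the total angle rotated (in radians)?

θ = ω₀t + ½αt² = 0.4×2.2 + ½×6.5×2.2² = 16.61 rad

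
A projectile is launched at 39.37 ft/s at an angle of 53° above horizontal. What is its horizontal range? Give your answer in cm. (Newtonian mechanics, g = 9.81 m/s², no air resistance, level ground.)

v₀ = 39.37 ft/s × 0.3048 = 12.0 m/s
R = v₀² × sin(2θ) / g = 12.0² × sin(2 × 53°) / 9.81 = 144.0 × 0.961262 / 9.81 = 14.1103 m
R = 14.1103 m / 0.01 = 1411 cm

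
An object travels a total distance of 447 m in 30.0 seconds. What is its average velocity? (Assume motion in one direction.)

v_avg = Δd / Δt = 447 / 30.0 = 14.9 m/s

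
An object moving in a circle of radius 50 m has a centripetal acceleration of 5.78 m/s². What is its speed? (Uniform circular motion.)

v = √(a_c × r) = √(5.78 × 50) = 17.0 m/s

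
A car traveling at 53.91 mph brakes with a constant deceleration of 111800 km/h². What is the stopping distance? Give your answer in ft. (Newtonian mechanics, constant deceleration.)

v₀ = 53.91 mph × 0.44704 = 24.0999 m/s
a = 111800 km/h² × 7.716049382716049e-05 = 8.62654 m/s²
d = v₀² / (2a) = 24.0999² / (2 × 8.62654) = 580.805 / 17.2531 = 33.6638 m
d = 33.6638 m / 0.3048 = 110.4 ft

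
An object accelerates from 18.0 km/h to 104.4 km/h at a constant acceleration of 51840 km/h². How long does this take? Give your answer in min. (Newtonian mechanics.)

v₀ = 18.0 km/h × 0.2777777777777778 = 5.0 m/s
v = 104.4 km/h × 0.2777777777777778 = 29.0 m/s
a = 51840 km/h² × 7.716049382716049e-05 = 4.0 m/s²
t = (v - v₀) / a = (29.0 - 5.0) / 4.0 = 6.0 s
t = 6.0 s / 60.0 = 0.1 min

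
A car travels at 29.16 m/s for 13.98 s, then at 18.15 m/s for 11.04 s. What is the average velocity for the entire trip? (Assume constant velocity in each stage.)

d₁ = v₁t₁ = 29.16 × 13.98 = 407.6568 m
d₂ = v₂t₂ = 18.15 × 11.04 = 200.376 m
d_total = 608.0328 m, t_total = 25.02 s
v_avg = d_total/t_total = 608.0328/25.02 = 24.3 m/s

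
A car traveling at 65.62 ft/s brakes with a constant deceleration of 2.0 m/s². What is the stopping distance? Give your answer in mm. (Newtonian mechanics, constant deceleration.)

v₀ = 65.62 ft/s × 0.3048 = 20.001 m/s
d = v₀² / (2a) = 20.001² / (2 × 2.0) = 400.04 / 4.0 = 100.01 m
d = 100.01 m / 0.001 = 100000 mm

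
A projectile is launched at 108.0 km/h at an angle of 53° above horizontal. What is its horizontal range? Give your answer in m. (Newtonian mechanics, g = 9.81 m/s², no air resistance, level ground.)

v₀ = 108.0 km/h × 0.2777777777777778 = 30.0 m/s
R = v₀² × sin(2θ) / g = 30.0² × sin(2 × 53°) / 9.81 = 900.0 × 0.961262 / 9.81 = 88.19 m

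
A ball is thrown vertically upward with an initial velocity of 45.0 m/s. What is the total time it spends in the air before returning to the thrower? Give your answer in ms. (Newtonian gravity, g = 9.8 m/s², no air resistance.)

t_total = 2 × v₀ / g = 2 × 45.0 / 9.8 = 9.18367 s
t_total = 9.18367 s / 0.001 = 9184 ms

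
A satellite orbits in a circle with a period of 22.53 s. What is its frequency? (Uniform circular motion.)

f = 1/T = 1/22.53 = 0.0444 Hz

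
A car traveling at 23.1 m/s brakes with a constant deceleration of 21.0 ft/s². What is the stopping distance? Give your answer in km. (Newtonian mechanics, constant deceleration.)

a = 21.0 ft/s² × 0.3048 = 6.4008 m/s²
d = v₀² / (2a) = 23.1² / (2 × 6.4008) = 533.61 / 12.8016 = 41.6831 m
d = 41.6831 m / 1000.0 = 0.04168 km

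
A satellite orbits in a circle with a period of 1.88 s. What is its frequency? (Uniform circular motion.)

f = 1/T = 1/1.88 = 0.5319 Hz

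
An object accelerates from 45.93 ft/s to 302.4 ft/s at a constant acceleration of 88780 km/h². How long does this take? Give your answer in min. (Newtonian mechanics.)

v₀ = 45.93 ft/s × 0.3048 = 13.9995 m/s
v = 302.4 ft/s × 0.3048 = 92.1715 m/s
a = 88780 km/h² × 7.716049382716049e-05 = 6.85031 m/s²
t = (v - v₀) / a = (92.1715 - 13.9995) / 6.85031 = 11.4115 s
t = 11.4115 s / 60.0 = 0.1902 min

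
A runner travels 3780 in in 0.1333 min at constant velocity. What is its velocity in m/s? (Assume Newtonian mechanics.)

d = 3780 in × 0.0254 = 96.012 m
t = 0.1333 min × 60.0 = 7.998 s
v = d / t = 96.012 / 7.998 = 12.0 m/s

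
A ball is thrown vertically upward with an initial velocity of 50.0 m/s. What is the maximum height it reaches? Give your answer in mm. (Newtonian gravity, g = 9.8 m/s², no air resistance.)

h_max = v₀² / (2g) = 50.0² / (2 × 9.8) = 2500.0 / 19.6 = 127.551 m
h_max = 127.551 m / 0.001 = 127600 mm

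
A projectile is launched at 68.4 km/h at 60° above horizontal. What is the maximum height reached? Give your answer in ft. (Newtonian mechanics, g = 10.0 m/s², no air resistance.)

v₀ = 68.4 km/h × 0.2777777777777778 = 19.0 m/s
H = v₀² × sin²(θ) / (2g) = 19.0² × sin(60°)² / (2 × 10.0) = 361.0 × 0.75 / 20.0 = 13.5375 m
H = 13.5375 m / 0.3048 = 44.41 ft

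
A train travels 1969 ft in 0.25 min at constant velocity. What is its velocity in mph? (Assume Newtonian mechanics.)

d = 1969 ft × 0.3048 = 600.151 m
t = 0.25 min × 60.0 = 15.0 s
v = d / t = 600.151 / 15.0 = 40.0101 m/s
v = 40.0101 m/s / 0.44704 = 89.5 mph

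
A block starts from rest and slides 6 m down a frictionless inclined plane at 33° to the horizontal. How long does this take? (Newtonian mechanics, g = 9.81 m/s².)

a = g sin(θ) = 9.81 × sin(33°) = 5.3429 m/s²
t = √(2d/a) = √(2 × 6 / 5.3429) = 1.5 s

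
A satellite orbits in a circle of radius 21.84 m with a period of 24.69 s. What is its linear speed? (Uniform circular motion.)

v = 2πr/T = 2π×21.84/24.69 = 5.56 m/s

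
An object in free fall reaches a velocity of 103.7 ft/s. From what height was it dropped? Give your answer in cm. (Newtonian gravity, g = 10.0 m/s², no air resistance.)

v = 103.7 ft/s × 0.3048 = 31.6078 m/s
h = v² / (2g) = 31.6078² / (2 × 10.0) = 49.9527 m
h = 49.9527 m / 0.01 = 4995 cm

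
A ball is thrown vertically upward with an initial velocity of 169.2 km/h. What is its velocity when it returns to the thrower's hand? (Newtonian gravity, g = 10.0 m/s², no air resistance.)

By conservation of energy (no air resistance), the ball returns to the throw height with the same speed as launch, but directed downward.
|v_ground| = v₀ = 169.2 km/h
v_ground = 169.2 km/h (downward)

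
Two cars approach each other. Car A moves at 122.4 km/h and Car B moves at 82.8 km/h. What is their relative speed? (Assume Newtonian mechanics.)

v_rel = v_A + v_B = 122.4 + 82.8 = 205.2 km/h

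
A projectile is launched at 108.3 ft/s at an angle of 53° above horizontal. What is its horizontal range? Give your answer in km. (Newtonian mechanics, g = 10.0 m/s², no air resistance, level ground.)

v₀ = 108.3 ft/s × 0.3048 = 33.0098 m/s
R = v₀² × sin(2θ) / g = 33.0098² × sin(2 × 53°) / 10.0 = 1089.65 × 0.961262 / 10.0 = 104.744 m
R = 104.744 m / 1000.0 = 0.1047 km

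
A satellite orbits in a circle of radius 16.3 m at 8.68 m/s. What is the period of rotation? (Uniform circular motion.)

T = 2πr/v = 2π×16.3/8.68 = 11.8 s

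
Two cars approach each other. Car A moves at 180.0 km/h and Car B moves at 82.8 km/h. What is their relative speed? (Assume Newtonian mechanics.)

v_rel = v_A + v_B = 180.0 + 82.8 = 262.8 km/h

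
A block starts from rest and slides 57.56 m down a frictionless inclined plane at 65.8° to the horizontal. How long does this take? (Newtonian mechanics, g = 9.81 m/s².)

a = g sin(θ) = 9.81 × sin(65.8°) = 8.9479 m/s²
t = √(2d/a) = √(2 × 57.56 / 8.9479) = 3.59 s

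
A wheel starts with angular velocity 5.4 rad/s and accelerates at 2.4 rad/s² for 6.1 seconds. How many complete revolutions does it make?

θ = ω₀t + ½αt² = 5.4×6.1 + ½×2.4×6.1² = 77.592 rad
Total revolutions = θ/(2π) = 77.592/(2π) = 12.35
Complete revolutions = ⌊12.35⌋ = 12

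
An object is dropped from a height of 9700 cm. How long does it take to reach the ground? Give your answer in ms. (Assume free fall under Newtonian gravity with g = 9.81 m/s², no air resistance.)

h = 9700 cm × 0.01 = 97.0 m
t = √(2h/g) = √(2 × 97.0 / 9.81) = 4.44699 s
t = 4.44699 s / 0.001 = 4447 ms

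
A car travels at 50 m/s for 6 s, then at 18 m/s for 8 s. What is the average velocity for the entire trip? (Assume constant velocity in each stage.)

d₁ = v₁t₁ = 50 × 6 = 300 m
d₂ = v₂t₂ = 18 × 8 = 144 m
d_total = 444 m, t_total = 14 s
v_avg = d_total/t_total = 444/14 = 31.71 m/s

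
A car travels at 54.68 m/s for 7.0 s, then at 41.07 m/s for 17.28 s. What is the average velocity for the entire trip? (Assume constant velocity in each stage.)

d₁ = v₁t₁ = 54.68 × 7.0 = 382.76 m
d₂ = v₂t₂ = 41.07 × 17.28 = 709.6896 m
d_total = 1092.4496 m, t_total = 24.28 s
v_avg = d_total/t_total = 1092.4496/24.28 = 44.99 m/s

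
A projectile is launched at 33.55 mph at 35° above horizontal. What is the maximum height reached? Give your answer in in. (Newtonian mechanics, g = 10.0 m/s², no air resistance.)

v₀ = 33.55 mph × 0.44704 = 14.9982 m/s
H = v₀² × sin²(θ) / (2g) = 14.9982² × sin(35°)² / (2 × 10.0) = 224.946 × 0.32899 / 20.0 = 3.70025 m
H = 3.70025 m / 0.0254 = 145.7 in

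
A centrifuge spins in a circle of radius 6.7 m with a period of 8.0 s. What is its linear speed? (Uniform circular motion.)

v = 2πr/T = 2π×6.7/8.0 = 5.26 m/s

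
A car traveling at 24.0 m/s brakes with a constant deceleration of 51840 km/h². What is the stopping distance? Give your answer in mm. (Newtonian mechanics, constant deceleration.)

a = 51840 km/h² × 7.716049382716049e-05 = 4.0 m/s²
d = v₀² / (2a) = 24.0² / (2 × 4.0) = 576.0 / 8.0 = 72.0 m
d = 72.0 m / 0.001 = 72000 mm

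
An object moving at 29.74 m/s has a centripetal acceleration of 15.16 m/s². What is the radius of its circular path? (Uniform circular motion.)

r = v²/a_c = 29.74²/15.16 = 58.34 m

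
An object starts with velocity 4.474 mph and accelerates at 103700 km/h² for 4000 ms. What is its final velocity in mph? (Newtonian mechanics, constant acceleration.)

v₀ = 4.474 mph × 0.44704 = 2.00006 m/s
a = 103700 km/h² × 7.716049382716049e-05 = 8.00154 m/s²
t = 4000 ms × 0.001 = 4.0 s
v = v₀ + a × t = 2.00006 + 8.00154 × 4.0 = 34.0062 m/s
v = 34.0062 m/s / 0.44704 = 76.07 mph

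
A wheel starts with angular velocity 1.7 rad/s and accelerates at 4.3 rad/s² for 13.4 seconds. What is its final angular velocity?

ω = ω₀ + αt = 1.7 + 4.3 × 13.4 = 59.32 rad/s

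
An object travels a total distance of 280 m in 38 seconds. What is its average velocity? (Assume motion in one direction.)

v_avg = Δd / Δt = 280 / 38 = 7.37 m/s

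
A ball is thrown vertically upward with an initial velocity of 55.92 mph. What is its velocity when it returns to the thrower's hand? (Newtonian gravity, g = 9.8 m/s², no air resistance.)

By conservation of energy (no air resistance), the ball returns to the throw height with the same speed as launch, but directed downward.
|v_ground| = v₀ = 55.92 mph
v_ground = 55.92 mph (downward)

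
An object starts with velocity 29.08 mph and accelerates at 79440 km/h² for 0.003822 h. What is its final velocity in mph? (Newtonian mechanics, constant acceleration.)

v₀ = 29.08 mph × 0.44704 = 12.9999 m/s
a = 79440 km/h² × 7.716049382716049e-05 = 6.12963 m/s²
t = 0.003822 h × 3600.0 = 13.7592 s
v = v₀ + a × t = 12.9999 + 6.12963 × 13.7592 = 97.3387 m/s
v = 97.3387 m/s / 0.44704 = 217.7 mph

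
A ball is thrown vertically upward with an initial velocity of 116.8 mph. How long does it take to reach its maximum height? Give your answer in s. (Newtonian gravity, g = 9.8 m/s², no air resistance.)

v₀ = 116.8 mph × 0.44704 = 52.2143 m/s
t_up = v₀ / g = 52.2143 / 9.8 = 5.328 s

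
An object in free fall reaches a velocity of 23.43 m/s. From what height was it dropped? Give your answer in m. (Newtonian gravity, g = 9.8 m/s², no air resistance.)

h = v² / (2g) = 23.43² / (2 × 9.8) = 28.01 m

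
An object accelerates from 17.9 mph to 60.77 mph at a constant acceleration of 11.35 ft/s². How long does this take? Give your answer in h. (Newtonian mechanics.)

v₀ = 17.9 mph × 0.44704 = 8.00202 m/s
v = 60.77 mph × 0.44704 = 27.1666 m/s
a = 11.35 ft/s² × 0.3048 = 3.45948 m/s²
t = (v - v₀) / a = (27.1666 - 8.00202) / 3.45948 = 5.53973 s
t = 5.53973 s / 3600.0 = 0.001539 h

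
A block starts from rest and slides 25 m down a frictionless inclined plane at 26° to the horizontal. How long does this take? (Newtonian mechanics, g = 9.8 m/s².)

a = g sin(θ) = 9.8 × sin(26°) = 4.296 m/s²
t = √(2d/a) = √(2 × 25 / 4.296) = 3.41 s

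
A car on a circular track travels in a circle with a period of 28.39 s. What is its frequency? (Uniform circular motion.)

f = 1/T = 1/28.39 = 0.0352 Hz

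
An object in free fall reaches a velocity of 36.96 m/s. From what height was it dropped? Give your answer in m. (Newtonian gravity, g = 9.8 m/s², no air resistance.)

h = v² / (2g) = 36.96² / (2 × 9.8) = 69.7 m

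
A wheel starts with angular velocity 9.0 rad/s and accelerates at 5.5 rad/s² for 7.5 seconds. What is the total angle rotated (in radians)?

θ = ω₀t + ½αt² = 9.0×7.5 + ½×5.5×7.5² = 222.19 rad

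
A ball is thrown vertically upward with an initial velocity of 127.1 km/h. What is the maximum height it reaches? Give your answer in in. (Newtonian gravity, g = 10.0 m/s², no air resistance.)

v₀ = 127.1 km/h × 0.2777777777777778 = 35.3056 m/s
h_max = v₀² / (2g) = 35.3056² / (2 × 10.0) = 1246.49 / 20.0 = 62.3245 m
h_max = 62.3245 m / 0.0254 = 2454 in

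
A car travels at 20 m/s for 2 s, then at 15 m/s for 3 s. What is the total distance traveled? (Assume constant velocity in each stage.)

d₁ = v₁t₁ = 20 × 2 = 40 m
d₂ = v₂t₂ = 15 × 3 = 45 m
d_total = 40 + 45 = 85 m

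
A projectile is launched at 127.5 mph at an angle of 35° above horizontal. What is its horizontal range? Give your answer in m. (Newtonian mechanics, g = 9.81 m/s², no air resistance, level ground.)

v₀ = 127.5 mph × 0.44704 = 56.9976 m/s
R = v₀² × sin(2θ) / g = 56.9976² × sin(2 × 35°) / 9.81 = 3248.73 × 0.939693 / 9.81 = 311.2 m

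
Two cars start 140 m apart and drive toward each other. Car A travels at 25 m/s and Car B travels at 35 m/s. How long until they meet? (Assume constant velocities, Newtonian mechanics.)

Combined speed: v_combined = 25 + 35 = 60 m/s
Time to meet: t = d/v_combined = 140/60 = 2.33 s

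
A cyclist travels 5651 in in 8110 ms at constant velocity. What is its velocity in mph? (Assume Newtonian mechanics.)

d = 5651 in × 0.0254 = 143.535 m
t = 8110 ms × 0.001 = 8.11 s
v = d / t = 143.535 / 8.11 = 17.6985 m/s
v = 17.6985 m/s / 0.44704 = 39.59 mph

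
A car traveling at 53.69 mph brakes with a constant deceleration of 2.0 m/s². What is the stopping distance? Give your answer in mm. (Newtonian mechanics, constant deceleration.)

v₀ = 53.69 mph × 0.44704 = 24.0016 m/s
d = v₀² / (2a) = 24.0016² / (2 × 2.0) = 576.077 / 4.0 = 144.019 m
d = 144.019 m / 0.001 = 144000 mm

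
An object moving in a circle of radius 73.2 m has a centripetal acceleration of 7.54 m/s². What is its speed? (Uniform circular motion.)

v = √(a_c × r) = √(7.54 × 73.2) = 23.49 m/s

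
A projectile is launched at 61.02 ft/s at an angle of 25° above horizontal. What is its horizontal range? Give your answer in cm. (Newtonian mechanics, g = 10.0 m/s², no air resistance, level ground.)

v₀ = 61.02 ft/s × 0.3048 = 18.5989 m/s
R = v₀² × sin(2θ) / g = 18.5989² × sin(2 × 25°) / 10.0 = 345.919 × 0.766044 / 10.0 = 26.4989 m
R = 26.4989 m / 0.01 = 2650 cm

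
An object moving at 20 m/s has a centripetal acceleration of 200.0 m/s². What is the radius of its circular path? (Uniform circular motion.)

r = v²/a_c = 20²/200.0 = 2.0 m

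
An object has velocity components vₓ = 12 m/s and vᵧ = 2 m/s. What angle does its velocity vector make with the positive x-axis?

θ = arctan(vᵧ/vₓ) = arctan(2/12) = 9.46°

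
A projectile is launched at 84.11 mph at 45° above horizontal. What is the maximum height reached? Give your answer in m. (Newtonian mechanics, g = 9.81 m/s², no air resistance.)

v₀ = 84.11 mph × 0.44704 = 37.6005 m/s
H = v₀² × sin²(θ) / (2g) = 37.6005² × sin(45°)² / (2 × 9.81) = 1413.8 × 0.5 / 19.62 = 36.03 m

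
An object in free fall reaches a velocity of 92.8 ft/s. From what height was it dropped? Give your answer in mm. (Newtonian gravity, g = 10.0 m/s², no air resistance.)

v = 92.8 ft/s × 0.3048 = 28.2854 m/s
h = v² / (2g) = 28.2854² / (2 × 10.0) = 40.0032 m
h = 40.0032 m / 0.001 = 40000 mm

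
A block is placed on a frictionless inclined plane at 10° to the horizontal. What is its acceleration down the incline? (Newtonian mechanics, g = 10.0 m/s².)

a = g sin(θ) = 10.0 × sin(10°) = 10.0 × 0.1736 = 1.74 m/s²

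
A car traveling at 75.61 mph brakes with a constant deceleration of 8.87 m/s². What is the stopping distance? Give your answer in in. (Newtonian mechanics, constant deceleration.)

v₀ = 75.61 mph × 0.44704 = 33.8007 m/s
d = v₀² / (2a) = 33.8007² / (2 × 8.87) = 1142.49 / 17.74 = 64.4019 m
d = 64.4019 m / 0.0254 = 2536 in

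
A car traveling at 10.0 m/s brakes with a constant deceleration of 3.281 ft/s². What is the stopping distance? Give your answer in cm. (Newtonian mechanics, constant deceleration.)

a = 3.281 ft/s² × 0.3048 = 1.00005 m/s²
d = v₀² / (2a) = 10.0² / (2 × 1.00005) = 100.0 / 2.0001 = 49.9975 m
d = 49.9975 m / 0.01 = 5000 cm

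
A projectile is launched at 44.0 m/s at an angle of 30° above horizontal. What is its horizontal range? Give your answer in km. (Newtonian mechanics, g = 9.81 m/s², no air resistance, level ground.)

R = v₀² × sin(2θ) / g = 44.0² × sin(2 × 30°) / 9.81 = 1936.0 × 0.866025 / 9.81 = 170.91 m
R = 170.91 m / 1000.0 = 0.1709 km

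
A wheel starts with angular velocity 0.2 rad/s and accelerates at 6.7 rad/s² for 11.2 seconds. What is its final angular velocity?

ω = ω₀ + αt = 0.2 + 6.7 × 11.2 = 75.24 rad/s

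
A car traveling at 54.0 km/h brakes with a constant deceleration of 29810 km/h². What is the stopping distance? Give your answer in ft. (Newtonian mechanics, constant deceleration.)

v₀ = 54.0 km/h × 0.2777777777777778 = 15.0 m/s
a = 29810 km/h² × 7.716049382716049e-05 = 2.30015 m/s²
d = v₀² / (2a) = 15.0² / (2 × 2.30015) = 225.0 / 4.6003 = 48.9099 m
d = 48.9099 m / 0.3048 = 160.5 ft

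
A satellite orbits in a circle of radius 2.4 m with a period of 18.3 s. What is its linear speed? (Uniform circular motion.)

v = 2πr/T = 2π×2.4/18.3 = 0.82 m/s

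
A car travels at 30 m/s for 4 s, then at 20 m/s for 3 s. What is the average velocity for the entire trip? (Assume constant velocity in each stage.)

d₁ = v₁t₁ = 30 × 4 = 120 m
d₂ = v₂t₂ = 20 × 3 = 60 m
d_total = 180 m, t_total = 7 s
v_avg = d_total/t_total = 180/7 = 25.71 m/s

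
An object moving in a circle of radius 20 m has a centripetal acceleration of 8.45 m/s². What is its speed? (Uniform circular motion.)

v = √(a_c × r) = √(8.45 × 20) = 13.0 m/s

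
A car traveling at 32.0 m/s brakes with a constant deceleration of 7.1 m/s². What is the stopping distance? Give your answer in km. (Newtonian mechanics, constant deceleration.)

d = v₀² / (2a) = 32.0² / (2 × 7.1) = 1024.0 / 14.2 = 72.1127 m
d = 72.1127 m / 1000.0 = 0.07211 km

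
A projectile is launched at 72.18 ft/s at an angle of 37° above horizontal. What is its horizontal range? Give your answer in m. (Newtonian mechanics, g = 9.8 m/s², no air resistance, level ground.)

v₀ = 72.18 ft/s × 0.3048 = 22.0005 m/s
R = v₀² × sin(2θ) / g = 22.0005² × sin(2 × 37°) / 9.8 = 484.022 × 0.961262 / 9.8 = 47.48 m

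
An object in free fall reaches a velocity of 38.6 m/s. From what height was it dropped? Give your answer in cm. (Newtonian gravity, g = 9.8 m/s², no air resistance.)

h = v² / (2g) = 38.6² / (2 × 9.8) = 76.0184 m
h = 76.0184 m / 0.01 = 7602 cm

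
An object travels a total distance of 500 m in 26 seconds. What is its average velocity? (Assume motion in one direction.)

v_avg = Δd / Δt = 500 / 26 = 19.23 m/s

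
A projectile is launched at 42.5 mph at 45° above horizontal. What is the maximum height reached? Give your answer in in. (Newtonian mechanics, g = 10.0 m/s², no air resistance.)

v₀ = 42.5 mph × 0.44704 = 18.9992 m/s
H = v₀² × sin²(θ) / (2g) = 18.9992² × sin(45°)² / (2 × 10.0) = 360.97 × 0.5 / 20.0 = 9.02425 m
H = 9.02425 m / 0.0254 = 355.3 in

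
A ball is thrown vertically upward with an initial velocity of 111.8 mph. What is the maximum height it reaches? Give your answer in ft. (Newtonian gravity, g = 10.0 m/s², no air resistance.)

v₀ = 111.8 mph × 0.44704 = 49.9791 m/s
h_max = v₀² / (2g) = 49.9791² / (2 × 10.0) = 2497.91 / 20.0 = 124.895 m
h_max = 124.895 m / 0.3048 = 409.8 ft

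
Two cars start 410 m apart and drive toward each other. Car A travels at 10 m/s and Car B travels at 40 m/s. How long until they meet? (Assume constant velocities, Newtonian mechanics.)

Combined speed: v_combined = 10 + 40 = 50 m/s
Time to meet: t = d/v_combined = 410/50 = 8.2 s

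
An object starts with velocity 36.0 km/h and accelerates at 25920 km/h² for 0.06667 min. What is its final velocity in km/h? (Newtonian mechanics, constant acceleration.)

v₀ = 36.0 km/h × 0.2777777777777778 = 10.0 m/s
a = 25920 km/h² × 7.716049382716049e-05 = 2.0 m/s²
t = 0.06667 min × 60.0 = 4.0002 s
v = v₀ + a × t = 10.0 + 2.0 × 4.0002 = 18.0004 m/s
v = 18.0004 m/s / 0.2777777777777778 = 64.8 km/h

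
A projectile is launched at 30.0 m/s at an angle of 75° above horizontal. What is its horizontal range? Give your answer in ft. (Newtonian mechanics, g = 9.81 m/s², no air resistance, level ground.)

R = v₀² × sin(2θ) / g = 30.0² × sin(2 × 75°) / 9.81 = 900.0 × 0.5 / 9.81 = 45.8716 m
R = 45.8716 m / 0.3048 = 150.5 ft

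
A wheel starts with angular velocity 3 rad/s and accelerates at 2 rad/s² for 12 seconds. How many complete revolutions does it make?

θ = ω₀t + ½αt² = 3×12 + ½×2×12² = 180.0 rad
Total revolutions = θ/(2π) = 180.0/(2π) = 28.65
Complete revolutions = ⌊28.65⌋ = 28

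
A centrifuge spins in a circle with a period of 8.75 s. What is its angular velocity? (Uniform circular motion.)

ω = 2π/T = 2π/8.75 = 0.7181 rad/s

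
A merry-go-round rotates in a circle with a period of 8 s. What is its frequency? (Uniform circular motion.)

f = 1/T = 1/8 = 0.125 Hz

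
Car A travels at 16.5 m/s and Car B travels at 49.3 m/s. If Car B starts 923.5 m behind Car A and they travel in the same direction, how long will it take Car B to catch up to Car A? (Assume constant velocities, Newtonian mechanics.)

Relative speed: v_rel = 49.3 - 16.5 = 32.8 m/s
Time to catch: t = d₀/v_rel = 923.5/32.8 = 28.16 s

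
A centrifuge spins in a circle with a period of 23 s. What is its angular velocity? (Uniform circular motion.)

ω = 2π/T = 2π/23 = 0.2732 rad/s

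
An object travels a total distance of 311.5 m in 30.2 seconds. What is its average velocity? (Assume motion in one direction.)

v_avg = Δd / Δt = 311.5 / 30.2 = 10.31 m/s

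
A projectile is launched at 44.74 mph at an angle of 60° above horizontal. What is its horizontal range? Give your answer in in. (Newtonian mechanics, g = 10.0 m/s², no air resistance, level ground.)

v₀ = 44.74 mph × 0.44704 = 20.0006 m/s
R = v₀² × sin(2θ) / g = 20.0006² × sin(2 × 60°) / 10.0 = 400.024 × 0.866025 / 10.0 = 34.6431 m
R = 34.6431 m / 0.0254 = 1364 in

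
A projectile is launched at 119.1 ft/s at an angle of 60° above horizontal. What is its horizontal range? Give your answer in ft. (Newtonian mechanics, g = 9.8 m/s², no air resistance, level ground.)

v₀ = 119.1 ft/s × 0.3048 = 36.3017 m/s
R = v₀² × sin(2θ) / g = 36.3017² × sin(2 × 60°) / 9.8 = 1317.81 × 0.866025 / 9.8 = 116.455 m
R = 116.455 m / 0.3048 = 382.1 ft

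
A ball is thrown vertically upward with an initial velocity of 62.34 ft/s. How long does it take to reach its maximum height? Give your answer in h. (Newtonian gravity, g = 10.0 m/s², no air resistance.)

v₀ = 62.34 ft/s × 0.3048 = 19.0012 m/s
t_up = v₀ / g = 19.0012 / 10.0 = 1.90012 s
t_up = 1.90012 s / 3600.0 = 0.0005278 h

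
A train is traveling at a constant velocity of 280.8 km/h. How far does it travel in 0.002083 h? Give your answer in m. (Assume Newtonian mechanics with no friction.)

v = 280.8 km/h × 0.2777777777777778 = 78.0 m/s
t = 0.002083 h × 3600.0 = 7.4988 s
d = v × t = 78.0 × 7.4988 = 584.9 m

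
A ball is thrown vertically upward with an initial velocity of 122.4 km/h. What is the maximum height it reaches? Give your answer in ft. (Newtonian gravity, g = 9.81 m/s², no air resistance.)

v₀ = 122.4 km/h × 0.2777777777777778 = 34.0 m/s
h_max = v₀² / (2g) = 34.0² / (2 × 9.81) = 1156.0 / 19.62 = 58.9195 m
h_max = 58.9195 m / 0.3048 = 193.3 ft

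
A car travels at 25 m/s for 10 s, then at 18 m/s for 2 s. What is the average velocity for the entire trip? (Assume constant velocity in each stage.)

d₁ = v₁t₁ = 25 × 10 = 250 m
d₂ = v₂t₂ = 18 × 2 = 36 m
d_total = 286 m, t_total = 12 s
v_avg = d_total/t_total = 286/12 = 23.83 m/s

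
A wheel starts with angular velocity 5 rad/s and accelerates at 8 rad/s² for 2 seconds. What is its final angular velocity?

ω = ω₀ + αt = 5 + 8 × 2 = 21 rad/s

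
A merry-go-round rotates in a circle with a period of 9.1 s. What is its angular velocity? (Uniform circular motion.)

ω = 2π/T = 2π/9.1 = 0.6905 rad/s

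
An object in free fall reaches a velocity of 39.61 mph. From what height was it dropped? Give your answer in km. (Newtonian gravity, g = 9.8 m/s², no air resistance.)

v = 39.61 mph × 0.44704 = 17.7073 m/s
h = v² / (2g) = 17.7073² / (2 × 9.8) = 15.9974 m
h = 15.9974 m / 1000.0 = 0.016 km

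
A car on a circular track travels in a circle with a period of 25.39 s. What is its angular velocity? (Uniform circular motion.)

ω = 2π/T = 2π/25.39 = 0.2475 rad/s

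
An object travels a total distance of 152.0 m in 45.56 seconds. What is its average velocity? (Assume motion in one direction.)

v_avg = Δd / Δt = 152.0 / 45.56 = 3.34 m/s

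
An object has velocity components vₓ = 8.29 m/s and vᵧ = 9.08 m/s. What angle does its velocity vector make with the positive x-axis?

θ = arctan(vᵧ/vₓ) = arctan(9.08/8.29) = 47.6°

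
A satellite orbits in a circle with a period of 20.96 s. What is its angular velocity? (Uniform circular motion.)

ω = 2π/T = 2π/20.96 = 0.2998 rad/s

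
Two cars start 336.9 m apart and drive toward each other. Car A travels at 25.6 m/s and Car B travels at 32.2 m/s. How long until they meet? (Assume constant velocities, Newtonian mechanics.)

Combined speed: v_combined = 25.6 + 32.2 = 57.8 m/s
Time to meet: t = d/v_combined = 336.9/57.8 = 5.83 s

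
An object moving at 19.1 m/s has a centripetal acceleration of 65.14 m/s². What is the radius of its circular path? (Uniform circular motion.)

r = v²/a_c = 19.1²/65.14 = 5.6 m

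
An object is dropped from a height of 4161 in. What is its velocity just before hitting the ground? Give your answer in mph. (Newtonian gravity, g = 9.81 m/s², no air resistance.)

h = 4161 in × 0.0254 = 105.689 m
v = √(2gh) = √(2 × 9.81 × 105.689) = 45.537 m/s
v = 45.537 m/s / 0.44704 = 101.9 mph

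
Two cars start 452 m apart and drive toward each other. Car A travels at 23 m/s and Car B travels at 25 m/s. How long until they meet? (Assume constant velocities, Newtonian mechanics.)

Combined speed: v_combined = 23 + 25 = 48 m/s
Time to meet: t = d/v_combined = 452/48 = 9.42 s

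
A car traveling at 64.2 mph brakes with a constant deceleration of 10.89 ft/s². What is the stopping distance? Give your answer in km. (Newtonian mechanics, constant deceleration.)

v₀ = 64.2 mph × 0.44704 = 28.7 m/s
a = 10.89 ft/s² × 0.3048 = 3.31927 m/s²
d = v₀² / (2a) = 28.7² / (2 × 3.31927) = 823.69 / 6.63854 = 124.077 m
d = 124.077 m / 1000.0 = 0.1241 km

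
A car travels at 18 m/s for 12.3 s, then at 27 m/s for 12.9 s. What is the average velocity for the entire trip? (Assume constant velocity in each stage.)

d₁ = v₁t₁ = 18 × 12.3 = 221.4 m
d₂ = v₂t₂ = 27 × 12.9 = 348.3 m
d_total = 569.7 m, t_total = 25.2 s
v_avg = d_total/t_total = 569.7/25.2 = 22.61 m/s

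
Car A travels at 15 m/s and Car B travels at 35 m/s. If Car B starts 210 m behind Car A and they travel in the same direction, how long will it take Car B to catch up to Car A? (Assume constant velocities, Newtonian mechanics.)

Relative speed: v_rel = 35 - 15 = 20 m/s
Time to catch: t = d₀/v_rel = 210/20 = 10.5 s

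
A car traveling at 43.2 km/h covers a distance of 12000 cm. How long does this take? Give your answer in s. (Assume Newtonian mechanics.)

d = 12000 cm × 0.01 = 120.0 m
v = 43.2 km/h × 0.2777777777777778 = 12.0 m/s
t = d / v = 120.0 / 12.0 = 10.0 s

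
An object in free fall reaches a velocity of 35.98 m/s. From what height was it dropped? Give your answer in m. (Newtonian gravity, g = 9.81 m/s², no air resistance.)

h = v² / (2g) = 35.98² / (2 × 9.81) = 65.98 m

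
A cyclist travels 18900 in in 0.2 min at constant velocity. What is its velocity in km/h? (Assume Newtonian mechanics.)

d = 18900 in × 0.0254 = 480.06 m
t = 0.2 min × 60.0 = 12.0 s
v = d / t = 480.06 / 12.0 = 40.005 m/s
v = 40.005 m/s / 0.2777777777777778 = 144.0 km/h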